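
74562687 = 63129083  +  11433604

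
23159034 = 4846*4779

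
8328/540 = 15 +19/45= 15.42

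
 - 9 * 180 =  - 1620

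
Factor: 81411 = 3^1*11^1*2467^1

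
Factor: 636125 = 5^3*7^1*727^1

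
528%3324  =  528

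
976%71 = 53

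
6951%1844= 1419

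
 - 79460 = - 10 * 7946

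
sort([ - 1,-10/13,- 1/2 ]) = [ - 1, - 10/13,-1/2 ] 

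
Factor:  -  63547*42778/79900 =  - 1359206783/39950  =  - 2^( - 1)*5^(  -  2)*11^1  *17^ ( - 1 )*47^( - 1) * 53^1*73^1*109^1*293^1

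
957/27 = 35 + 4/9 = 35.44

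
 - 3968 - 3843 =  - 7811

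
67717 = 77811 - 10094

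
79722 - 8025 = 71697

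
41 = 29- - 12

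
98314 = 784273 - 685959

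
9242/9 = 1026 + 8/9 = 1026.89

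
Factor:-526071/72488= - 2^(-3) * 3^1 * 7^1*17^ (-1)* 47^1 =- 987/136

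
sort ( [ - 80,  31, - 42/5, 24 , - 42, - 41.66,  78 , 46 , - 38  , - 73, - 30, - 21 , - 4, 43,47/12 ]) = [  -  80 , - 73 , - 42, - 41.66, - 38,  -  30, -21,-42/5 , - 4,47/12,24, 31, 43,  46 , 78 ]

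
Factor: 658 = 2^1*7^1*47^1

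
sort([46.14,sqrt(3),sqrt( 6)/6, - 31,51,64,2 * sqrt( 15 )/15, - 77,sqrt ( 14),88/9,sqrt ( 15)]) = [ - 77, - 31,sqrt ( 6)/6,2 * sqrt( 15) /15,sqrt ( 3) , sqrt(14),sqrt(15),88/9,46.14,51,64] 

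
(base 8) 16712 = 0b1110111001010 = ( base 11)5803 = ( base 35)67V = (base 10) 7626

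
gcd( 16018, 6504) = 2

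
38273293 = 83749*457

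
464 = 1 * 464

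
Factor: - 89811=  - 3^2*17^1 * 587^1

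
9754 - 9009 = 745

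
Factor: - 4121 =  - 13^1*317^1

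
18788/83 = 226  +  30/83 = 226.36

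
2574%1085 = 404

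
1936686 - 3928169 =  - 1991483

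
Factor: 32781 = 3^1*7^2 * 223^1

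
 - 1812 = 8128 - 9940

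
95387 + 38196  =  133583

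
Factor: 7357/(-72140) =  - 2^( - 2)  *  5^( - 1)*7^1* 1051^1*3607^(-1)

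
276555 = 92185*3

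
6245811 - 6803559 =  - 557748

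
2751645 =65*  42333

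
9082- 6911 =2171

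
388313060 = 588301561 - 199988501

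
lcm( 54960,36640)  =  109920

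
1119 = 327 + 792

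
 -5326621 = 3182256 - 8508877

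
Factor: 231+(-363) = -132 = -2^2*3^1*11^1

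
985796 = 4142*238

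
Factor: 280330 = 2^1 * 5^1*17^2 * 97^1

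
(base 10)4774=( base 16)12A6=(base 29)5JI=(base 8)11246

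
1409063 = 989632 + 419431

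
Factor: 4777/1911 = 3^( - 1 )*7^( - 2) * 13^(- 1 )*17^1*281^1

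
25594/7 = 25594/7 = 3656.29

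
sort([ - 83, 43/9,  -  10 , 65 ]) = [ - 83, - 10,43/9, 65 ] 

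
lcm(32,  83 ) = 2656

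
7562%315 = 2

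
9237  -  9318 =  - 81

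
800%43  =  26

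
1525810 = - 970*( - 1573)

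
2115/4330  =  423/866=0.49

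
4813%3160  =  1653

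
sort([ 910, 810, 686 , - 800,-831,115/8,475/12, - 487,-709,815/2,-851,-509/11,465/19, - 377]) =[ -851  ,- 831, - 800,-709 ,-487, - 377,-509/11,115/8,465/19,475/12, 815/2, 686, 810,910]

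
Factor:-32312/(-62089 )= 2^3 * 7^1*29^(-1) * 577^1  *  2141^( - 1 ) 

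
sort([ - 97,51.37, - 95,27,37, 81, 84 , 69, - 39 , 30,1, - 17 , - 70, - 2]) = [ - 97,-95,  -  70, - 39, - 17,-2,1, 27 , 30, 37, 51.37,69, 81, 84] 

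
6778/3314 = 2 + 75/1657 =2.05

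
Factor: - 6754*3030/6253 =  - 20464620/6253 = - 2^2*3^1*5^1*11^1 *13^( - 2) * 37^( - 1)*101^1*307^1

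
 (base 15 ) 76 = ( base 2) 1101111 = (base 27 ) 43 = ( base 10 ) 111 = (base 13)87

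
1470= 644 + 826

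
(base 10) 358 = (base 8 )546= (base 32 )b6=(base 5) 2413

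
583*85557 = 49879731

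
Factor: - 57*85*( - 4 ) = 2^2*3^1 * 5^1*17^1*19^1 =19380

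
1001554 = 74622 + 926932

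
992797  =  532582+460215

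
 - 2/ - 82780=1/41390 = 0.00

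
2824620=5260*537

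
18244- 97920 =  - 79676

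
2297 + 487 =2784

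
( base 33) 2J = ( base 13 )67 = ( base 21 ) 41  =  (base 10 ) 85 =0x55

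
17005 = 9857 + 7148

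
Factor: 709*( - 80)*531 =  - 2^4*3^2 * 5^1*59^1*709^1=- 30118320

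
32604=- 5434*( -6) 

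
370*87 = 32190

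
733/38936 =733/38936 = 0.02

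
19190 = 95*202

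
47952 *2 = 95904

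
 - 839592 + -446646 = - 1286238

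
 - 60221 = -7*8603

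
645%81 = 78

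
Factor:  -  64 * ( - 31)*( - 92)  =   - 182528 = -2^8*23^1 * 31^1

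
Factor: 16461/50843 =3^2*13^( - 1) * 31^1 * 59^1*3911^( - 1)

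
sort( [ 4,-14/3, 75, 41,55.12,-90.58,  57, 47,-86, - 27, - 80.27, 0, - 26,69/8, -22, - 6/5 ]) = [-90.58,-86,-80.27,-27 , - 26, - 22 , - 14/3,-6/5, 0, 4,69/8, 41,  47 , 55.12, 57,75]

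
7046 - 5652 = 1394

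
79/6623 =79/6623 = 0.01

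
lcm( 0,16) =0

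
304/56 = 5 + 3/7 = 5.43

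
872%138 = 44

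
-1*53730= - 53730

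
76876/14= 38438/7  =  5491.14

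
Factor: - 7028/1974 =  - 502/141 = -  2^1*3^(- 1)*47^( - 1 )*251^1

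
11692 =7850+3842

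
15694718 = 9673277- - 6021441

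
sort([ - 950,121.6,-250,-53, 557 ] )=[ - 950,-250,-53, 121.6,557]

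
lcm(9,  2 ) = 18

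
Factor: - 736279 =-736279^1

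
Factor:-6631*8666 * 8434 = - 484653450764= -2^2*7^1*19^1 * 349^1 * 619^1*4217^1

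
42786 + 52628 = 95414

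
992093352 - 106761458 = 885331894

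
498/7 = 498/7=71.14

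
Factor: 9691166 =2^1*4845583^1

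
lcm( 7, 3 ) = 21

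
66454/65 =66454/65 = 1022.37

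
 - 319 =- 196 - 123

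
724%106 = 88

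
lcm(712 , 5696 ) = 5696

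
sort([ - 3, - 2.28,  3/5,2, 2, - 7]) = [ - 7, - 3, - 2.28,3/5,2, 2] 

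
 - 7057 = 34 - 7091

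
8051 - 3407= 4644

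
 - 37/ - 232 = 37/232 = 0.16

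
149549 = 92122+57427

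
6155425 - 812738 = 5342687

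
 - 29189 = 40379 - 69568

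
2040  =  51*40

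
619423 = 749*827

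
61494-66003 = -4509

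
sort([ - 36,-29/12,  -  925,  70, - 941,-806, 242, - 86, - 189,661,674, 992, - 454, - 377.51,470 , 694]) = [-941, - 925,-806, - 454,  -  377.51, - 189,-86, - 36,-29/12, 70,242,470, 661,674,694, 992] 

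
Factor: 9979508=2^2 *7^1 * 11^1*32401^1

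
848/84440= 106/10555 =0.01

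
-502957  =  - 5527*91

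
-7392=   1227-8619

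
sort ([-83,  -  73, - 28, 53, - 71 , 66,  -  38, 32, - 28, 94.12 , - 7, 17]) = [- 83 , - 73,  -  71, - 38, - 28 ,-28,-7,17,32, 53 , 66 , 94.12 ] 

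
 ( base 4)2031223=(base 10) 9067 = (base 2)10001101101011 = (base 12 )52b7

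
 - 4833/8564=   -1  +  3731/8564 = - 0.56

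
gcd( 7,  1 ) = 1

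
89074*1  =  89074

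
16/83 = 16/83 = 0.19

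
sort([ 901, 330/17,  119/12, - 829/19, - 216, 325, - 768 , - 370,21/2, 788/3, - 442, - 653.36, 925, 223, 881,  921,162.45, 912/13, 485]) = [ - 768, - 653.36, - 442, - 370, - 216, - 829/19,  119/12, 21/2, 330/17,912/13, 162.45,223, 788/3,325,485, 881, 901, 921, 925 ]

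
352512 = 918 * 384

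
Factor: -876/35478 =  - 2^1*3^ ( - 4) = - 2/81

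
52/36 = 1 + 4/9 = 1.44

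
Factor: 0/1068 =0 = 0^1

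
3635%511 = 58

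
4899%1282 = 1053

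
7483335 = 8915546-1432211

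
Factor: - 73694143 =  - 73694143^1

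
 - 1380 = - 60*23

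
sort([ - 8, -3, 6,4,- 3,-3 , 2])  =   [ -8,  -  3, -3, - 3,2, 4, 6 ] 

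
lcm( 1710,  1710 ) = 1710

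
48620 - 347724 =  - 299104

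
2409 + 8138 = 10547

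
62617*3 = 187851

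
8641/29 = 297  +  28/29 = 297.97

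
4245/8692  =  4245/8692 = 0.49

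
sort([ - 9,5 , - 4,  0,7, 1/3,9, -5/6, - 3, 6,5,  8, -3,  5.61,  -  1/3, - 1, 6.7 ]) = [-9, - 4, - 3, - 3 , - 1, -5/6, - 1/3 , 0, 1/3,5, 5,5.61, 6,6.7, 7, 8, 9]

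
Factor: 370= 2^1*5^1*37^1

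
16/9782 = 8/4891  =  0.00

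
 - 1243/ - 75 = 1243/75 = 16.57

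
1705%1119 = 586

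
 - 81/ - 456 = 27/152 = 0.18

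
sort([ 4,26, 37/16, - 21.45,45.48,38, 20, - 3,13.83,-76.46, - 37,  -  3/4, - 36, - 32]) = [ - 76.46, - 37, - 36 , - 32, - 21.45, - 3,-3/4,37/16 , 4,13.83,20 , 26, 38, 45.48 ] 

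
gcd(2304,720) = 144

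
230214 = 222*1037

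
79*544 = 42976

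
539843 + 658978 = 1198821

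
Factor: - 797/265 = -5^( - 1)*53^( - 1)*797^1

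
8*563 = 4504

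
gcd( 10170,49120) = 10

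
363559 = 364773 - 1214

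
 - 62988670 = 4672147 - 67660817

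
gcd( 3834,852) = 426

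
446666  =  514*869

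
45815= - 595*( - 77 )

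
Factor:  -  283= - 283^1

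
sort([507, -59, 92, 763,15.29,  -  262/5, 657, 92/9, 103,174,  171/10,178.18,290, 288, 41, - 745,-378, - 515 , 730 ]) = [ - 745, - 515, -378, - 59, - 262/5,92/9 , 15.29,171/10, 41,92,103,174,178.18, 288,290,  507,  657 , 730, 763] 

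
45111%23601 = 21510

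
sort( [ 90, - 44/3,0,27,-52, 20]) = [ - 52, - 44/3, 0, 20, 27, 90]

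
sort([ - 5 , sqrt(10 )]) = [ - 5 , sqrt( 10)] 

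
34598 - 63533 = -28935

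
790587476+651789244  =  1442376720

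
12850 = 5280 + 7570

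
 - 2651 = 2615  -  5266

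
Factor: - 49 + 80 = 31= 31^1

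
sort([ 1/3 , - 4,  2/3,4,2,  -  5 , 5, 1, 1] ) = [ - 5, - 4,1/3, 2/3,1, 1,  2, 4, 5 ]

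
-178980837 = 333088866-512069703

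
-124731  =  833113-957844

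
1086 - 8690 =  - 7604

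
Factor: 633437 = 7^1*17^1*5323^1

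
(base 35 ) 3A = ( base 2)1110011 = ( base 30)3p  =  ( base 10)115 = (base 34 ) 3d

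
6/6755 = 6/6755 = 0.00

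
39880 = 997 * 40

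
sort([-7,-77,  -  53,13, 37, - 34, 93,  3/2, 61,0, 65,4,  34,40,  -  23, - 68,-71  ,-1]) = [ -77,  -  71, - 68, - 53, - 34 , - 23,  -  7, - 1, 0,3/2, 4,13, 34,37, 40 , 61, 65 , 93 ] 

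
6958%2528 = 1902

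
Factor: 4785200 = 2^4*5^2*7^1*1709^1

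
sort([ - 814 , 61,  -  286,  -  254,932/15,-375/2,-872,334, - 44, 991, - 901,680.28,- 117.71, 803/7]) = [- 901 , - 872, - 814, - 286, - 254,- 375/2,-117.71 , - 44,61, 932/15,803/7,334, 680.28,991 ]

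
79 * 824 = 65096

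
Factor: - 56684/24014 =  - 28342/12007 = - 2^1*37^1*383^1* 12007^( - 1)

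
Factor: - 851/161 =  - 37/7 = - 7^(-1)*37^1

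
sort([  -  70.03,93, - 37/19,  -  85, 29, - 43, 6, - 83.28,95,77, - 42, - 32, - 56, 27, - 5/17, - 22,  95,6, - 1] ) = [ - 85,-83.28,  -  70.03, - 56, - 43,-42, - 32, - 22 , - 37/19, -1, - 5/17,6 , 6, 27, 29,77, 93,  95, 95]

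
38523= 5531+32992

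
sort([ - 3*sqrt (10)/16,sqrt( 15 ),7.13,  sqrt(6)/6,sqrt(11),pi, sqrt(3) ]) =[ - 3*sqrt( 10)/16, sqrt(6 )/6,sqrt( 3),pi,sqrt( 11) , sqrt( 15),7.13 ] 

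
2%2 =0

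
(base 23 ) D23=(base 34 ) 5XO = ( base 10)6926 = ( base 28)8NA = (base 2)1101100001110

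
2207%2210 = 2207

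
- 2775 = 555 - 3330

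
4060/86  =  47+9/43 = 47.21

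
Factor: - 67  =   - 67^1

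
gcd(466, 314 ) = 2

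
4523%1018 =451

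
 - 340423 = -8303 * 41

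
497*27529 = 13681913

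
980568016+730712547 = 1711280563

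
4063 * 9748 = 39606124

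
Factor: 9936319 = 9936319^1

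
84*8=672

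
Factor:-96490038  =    -  2^1*3^1*1831^1*8783^1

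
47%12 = 11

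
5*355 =1775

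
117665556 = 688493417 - 570827861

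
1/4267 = 1/4267 = 0.00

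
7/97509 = 7/97509 = 0.00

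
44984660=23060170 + 21924490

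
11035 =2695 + 8340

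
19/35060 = 19/35060 = 0.00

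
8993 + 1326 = 10319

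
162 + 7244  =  7406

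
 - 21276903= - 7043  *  3021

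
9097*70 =636790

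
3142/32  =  1571/16 = 98.19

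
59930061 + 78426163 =138356224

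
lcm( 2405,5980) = 221260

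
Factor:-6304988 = - 2^2*1576247^1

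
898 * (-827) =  - 742646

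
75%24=3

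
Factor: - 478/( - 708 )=239/354 =2^( - 1)*3^( - 1)*59^( - 1) *239^1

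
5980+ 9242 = 15222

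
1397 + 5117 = 6514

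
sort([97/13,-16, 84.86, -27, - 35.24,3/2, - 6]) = [-35.24 , - 27, -16,- 6, 3/2,  97/13, 84.86 ]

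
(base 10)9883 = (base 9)14501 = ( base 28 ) cgr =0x269B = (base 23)IFG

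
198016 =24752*8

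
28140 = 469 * 60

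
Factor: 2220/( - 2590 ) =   -  2^1*3^1*7^( - 1) =- 6/7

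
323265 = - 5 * ( - 64653 )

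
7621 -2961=4660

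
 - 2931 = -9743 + 6812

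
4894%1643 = 1608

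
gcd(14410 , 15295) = 5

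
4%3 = 1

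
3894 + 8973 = 12867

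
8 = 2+6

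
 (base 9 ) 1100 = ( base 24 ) 19I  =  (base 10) 810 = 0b1100101010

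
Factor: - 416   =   - 2^5*13^1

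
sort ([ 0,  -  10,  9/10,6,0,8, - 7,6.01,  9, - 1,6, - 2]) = [ - 10, - 7,  -  2, - 1,0,0, 9/10, 6,6,  6.01,8,9]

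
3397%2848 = 549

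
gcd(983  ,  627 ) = 1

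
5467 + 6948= 12415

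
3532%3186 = 346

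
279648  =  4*69912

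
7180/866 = 8 + 126/433= 8.29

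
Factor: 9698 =2^1*13^1*373^1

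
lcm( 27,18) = 54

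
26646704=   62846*424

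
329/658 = 1/2=0.50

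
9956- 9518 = 438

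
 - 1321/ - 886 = 1 + 435/886 = 1.49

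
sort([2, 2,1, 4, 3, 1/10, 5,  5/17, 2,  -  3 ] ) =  [ - 3, 1/10, 5/17, 1, 2, 2, 2,3,  4,5 ] 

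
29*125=3625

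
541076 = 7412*73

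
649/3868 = 649/3868 = 0.17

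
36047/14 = 36047/14 =2574.79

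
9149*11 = 100639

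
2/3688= 1/1844 =0.00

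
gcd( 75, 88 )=1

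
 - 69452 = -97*716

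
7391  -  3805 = 3586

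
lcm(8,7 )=56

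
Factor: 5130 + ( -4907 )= 223 = 223^1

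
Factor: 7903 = 7^1*1129^1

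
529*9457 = 5002753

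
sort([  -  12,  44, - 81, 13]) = [-81, - 12, 13, 44] 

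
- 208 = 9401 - 9609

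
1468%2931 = 1468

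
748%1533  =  748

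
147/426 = 49/142 = 0.35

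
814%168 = 142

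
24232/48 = 3029/6 = 504.83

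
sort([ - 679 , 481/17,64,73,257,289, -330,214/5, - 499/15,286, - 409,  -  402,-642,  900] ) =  [- 679  ,  -  642, - 409, - 402, - 330, - 499/15,481/17,214/5, 64,73, 257,286, 289, 900] 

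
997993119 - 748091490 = 249901629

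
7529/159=7529/159 = 47.35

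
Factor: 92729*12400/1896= 2^1 * 3^( -1 ) * 5^2*7^1 * 13^1 * 31^1*79^( - 1)*1019^1 =143729950/237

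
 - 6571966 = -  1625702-4946264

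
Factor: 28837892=2^2 * 251^1*28723^1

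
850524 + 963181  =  1813705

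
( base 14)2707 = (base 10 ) 6867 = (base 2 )1101011010011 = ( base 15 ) 207c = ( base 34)5VX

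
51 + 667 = 718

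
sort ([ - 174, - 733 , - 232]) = [ - 733 , - 232, - 174]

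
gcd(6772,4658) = 2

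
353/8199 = 353/8199 = 0.04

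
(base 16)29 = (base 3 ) 1112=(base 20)21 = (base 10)41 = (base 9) 45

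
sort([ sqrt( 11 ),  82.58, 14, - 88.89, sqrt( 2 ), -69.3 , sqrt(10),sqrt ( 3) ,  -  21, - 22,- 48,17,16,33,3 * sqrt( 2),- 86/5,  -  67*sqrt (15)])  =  [ - 67*sqrt(15 ),  -  88.89, - 69.3, - 48, - 22,-21, - 86/5, sqrt( 2 ),  sqrt( 3), sqrt( 10 ), sqrt(11 ),3  *sqrt (2),14,16,  17 , 33,82.58]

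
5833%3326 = 2507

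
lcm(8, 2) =8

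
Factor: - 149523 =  - 3^1*11^1*23^1*197^1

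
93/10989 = 31/3663= 0.01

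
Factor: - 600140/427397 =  - 2^2*5^1*17^ ( -1)*31^( - 1 ) * 37^1 =- 740/527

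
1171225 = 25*46849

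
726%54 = 24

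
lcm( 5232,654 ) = 5232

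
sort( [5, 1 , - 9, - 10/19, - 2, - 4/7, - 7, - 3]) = [ - 9, - 7,-3,- 2, - 4/7, - 10/19, 1, 5 ]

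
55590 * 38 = 2112420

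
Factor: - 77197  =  -17^1 *19^1*239^1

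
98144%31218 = 4490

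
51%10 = 1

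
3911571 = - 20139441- - 24051012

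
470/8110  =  47/811= 0.06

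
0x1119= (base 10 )4377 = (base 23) 867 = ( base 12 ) 2649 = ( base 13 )1cb9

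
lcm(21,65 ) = 1365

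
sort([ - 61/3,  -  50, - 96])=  [ - 96, - 50,- 61/3 ]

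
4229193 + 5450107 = 9679300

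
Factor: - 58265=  - 5^1 * 43^1 * 271^1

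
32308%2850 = 958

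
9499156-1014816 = 8484340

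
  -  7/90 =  -7/90 = - 0.08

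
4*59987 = 239948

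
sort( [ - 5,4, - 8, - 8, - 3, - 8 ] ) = [ - 8, -8, - 8, - 5,-3, 4]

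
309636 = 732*423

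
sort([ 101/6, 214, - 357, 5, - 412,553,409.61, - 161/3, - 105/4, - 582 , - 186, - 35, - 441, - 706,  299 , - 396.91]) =[ - 706, - 582, -441, - 412, - 396.91, -357, - 186, - 161/3, - 35, - 105/4, 5,101/6,214, 299, 409.61, 553]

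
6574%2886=802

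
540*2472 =1334880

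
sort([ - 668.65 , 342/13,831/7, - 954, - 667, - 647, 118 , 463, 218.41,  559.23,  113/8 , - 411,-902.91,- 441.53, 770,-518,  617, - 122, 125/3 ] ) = [ - 954,-902.91, - 668.65, - 667, - 647, - 518, - 441.53,-411, - 122,113/8, 342/13, 125/3, 118, 831/7, 218.41, 463, 559.23, 617,770] 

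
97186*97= 9427042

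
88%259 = 88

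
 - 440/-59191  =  40/5381 = 0.01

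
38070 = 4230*9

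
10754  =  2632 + 8122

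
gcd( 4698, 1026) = 54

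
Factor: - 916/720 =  - 229/180 = - 2^( -2)*3^( - 2)*5^( - 1)  *  229^1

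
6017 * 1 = 6017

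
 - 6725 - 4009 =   -  10734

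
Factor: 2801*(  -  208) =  - 2^4*13^1*2801^1 = - 582608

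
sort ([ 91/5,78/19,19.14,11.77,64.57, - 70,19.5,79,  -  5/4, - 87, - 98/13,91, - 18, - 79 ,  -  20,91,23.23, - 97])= [ - 97, - 87, - 79, - 70, - 20,-18 , - 98/13, - 5/4,78/19, 11.77, 91/5, 19.14,19.5, 23.23 , 64.57,79, 91, 91 ] 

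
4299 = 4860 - 561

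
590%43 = 31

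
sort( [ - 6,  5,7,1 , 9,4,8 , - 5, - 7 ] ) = [ - 7, - 6, - 5,1,4,5,7,8, 9] 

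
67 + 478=545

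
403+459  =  862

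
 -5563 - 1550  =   - 7113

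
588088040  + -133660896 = 454427144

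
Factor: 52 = 2^2*13^1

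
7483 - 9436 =-1953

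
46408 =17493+28915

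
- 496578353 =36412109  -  532990462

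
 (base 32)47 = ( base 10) 135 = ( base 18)79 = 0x87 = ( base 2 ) 10000111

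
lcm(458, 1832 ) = 1832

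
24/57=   8/19   =  0.42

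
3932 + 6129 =10061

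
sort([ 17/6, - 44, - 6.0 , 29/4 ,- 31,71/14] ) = [- 44,- 31, - 6.0, 17/6,71/14 , 29/4 ]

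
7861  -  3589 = 4272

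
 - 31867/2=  - 15934+1/2=- 15933.50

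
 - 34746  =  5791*( - 6 ) 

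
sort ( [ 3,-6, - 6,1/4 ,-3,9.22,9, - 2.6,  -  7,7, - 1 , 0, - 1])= [ - 7, - 6,-6, -3, - 2.6,-1,-1,0,1/4, 3,7,  9,9.22]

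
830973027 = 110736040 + 720236987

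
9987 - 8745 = 1242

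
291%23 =15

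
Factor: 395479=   7^3 * 1153^1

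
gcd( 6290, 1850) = 370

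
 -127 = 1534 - 1661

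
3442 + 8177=11619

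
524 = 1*524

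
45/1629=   5/181=   0.03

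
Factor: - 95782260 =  - 2^2* 3^1*5^1*7^2 * 32579^1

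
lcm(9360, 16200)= 421200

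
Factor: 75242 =2^1*17^1*2213^1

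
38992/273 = 38992/273= 142.83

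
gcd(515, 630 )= 5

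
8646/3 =2882 = 2882.00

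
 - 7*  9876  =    -  69132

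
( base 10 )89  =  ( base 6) 225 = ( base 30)2T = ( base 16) 59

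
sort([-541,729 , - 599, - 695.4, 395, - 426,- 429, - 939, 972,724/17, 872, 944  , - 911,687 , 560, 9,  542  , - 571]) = [ - 939, - 911,  -  695.4,-599, - 571,- 541,-429 , - 426, 9, 724/17,395, 542, 560 , 687,729, 872, 944, 972 ]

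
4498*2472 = 11119056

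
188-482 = - 294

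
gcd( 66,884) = 2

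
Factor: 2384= 2^4*149^1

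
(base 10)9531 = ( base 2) 10010100111011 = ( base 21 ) 10ci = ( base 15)2c56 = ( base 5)301111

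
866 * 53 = 45898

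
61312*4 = 245248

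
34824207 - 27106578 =7717629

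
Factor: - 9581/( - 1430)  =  67/10 = 2^( - 1 )*5^( - 1 )*67^1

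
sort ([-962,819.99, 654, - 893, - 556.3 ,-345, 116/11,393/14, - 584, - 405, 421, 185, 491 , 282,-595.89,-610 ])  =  [  -  962, - 893, - 610,- 595.89, - 584, - 556.3, - 405, - 345, 116/11, 393/14, 185, 282, 421,491, 654,819.99 ]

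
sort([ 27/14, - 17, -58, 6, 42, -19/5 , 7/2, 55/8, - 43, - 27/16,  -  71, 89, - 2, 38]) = [ - 71, - 58,  -  43, - 17, - 19/5,-2, - 27/16, 27/14,7/2, 6,55/8, 38,42,89 ]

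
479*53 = 25387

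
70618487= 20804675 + 49813812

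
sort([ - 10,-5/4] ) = [ - 10, - 5/4 ]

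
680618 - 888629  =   - 208011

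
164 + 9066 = 9230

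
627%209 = 0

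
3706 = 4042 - 336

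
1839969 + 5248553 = 7088522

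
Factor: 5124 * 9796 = 50194704 = 2^4 * 3^1 * 7^1*31^1*61^1*79^1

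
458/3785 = 458/3785 = 0.12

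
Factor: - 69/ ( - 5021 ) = 3^1*23^1 * 5021^( - 1 )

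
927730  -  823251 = 104479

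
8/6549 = 8/6549 =0.00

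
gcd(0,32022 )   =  32022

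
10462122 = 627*16686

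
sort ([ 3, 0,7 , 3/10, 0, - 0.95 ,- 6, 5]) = [ - 6, - 0.95, 0, 0, 3/10 , 3,5,7 ] 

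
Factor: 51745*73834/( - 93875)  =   - 2^1 * 5^( - 2 )*19^1*29^1 * 67^1*79^1*131^1*751^( - 1) = - 764108066/18775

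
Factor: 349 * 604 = 2^2*151^1  *  349^1 =210796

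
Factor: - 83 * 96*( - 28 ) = 223104 = 2^7*3^1 * 7^1*83^1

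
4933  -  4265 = 668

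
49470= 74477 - 25007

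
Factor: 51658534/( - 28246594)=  - 25829267/14123297 = - 97^( - 1 )*4297^1*6011^1 * 145601^( - 1)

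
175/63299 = 175/63299 = 0.00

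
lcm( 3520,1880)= 165440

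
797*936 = 745992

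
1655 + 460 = 2115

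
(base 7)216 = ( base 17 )69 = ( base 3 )11010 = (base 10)111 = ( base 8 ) 157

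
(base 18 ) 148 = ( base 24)GK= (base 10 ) 404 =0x194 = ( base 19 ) 125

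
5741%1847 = 200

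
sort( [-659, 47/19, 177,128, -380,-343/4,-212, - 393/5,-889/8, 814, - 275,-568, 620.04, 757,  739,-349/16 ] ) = [  -  659, - 568,  -  380, - 275,  -  212, - 889/8, - 343/4 , - 393/5 ,-349/16, 47/19, 128, 177, 620.04, 739, 757, 814 ]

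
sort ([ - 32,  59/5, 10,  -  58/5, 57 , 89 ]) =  [ - 32,-58/5,10 , 59/5, 57,89 ]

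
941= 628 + 313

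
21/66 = 7/22 = 0.32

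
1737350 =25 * 69494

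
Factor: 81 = 3^4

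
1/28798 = 1/28798  =  0.00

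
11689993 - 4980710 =6709283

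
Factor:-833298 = - 2^1*3^1*138883^1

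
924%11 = 0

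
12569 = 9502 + 3067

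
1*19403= 19403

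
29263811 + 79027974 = 108291785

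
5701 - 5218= 483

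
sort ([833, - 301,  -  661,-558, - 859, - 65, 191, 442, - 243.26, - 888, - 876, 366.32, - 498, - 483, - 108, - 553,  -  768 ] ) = [ - 888, - 876, - 859,  -  768, - 661, -558, -553, - 498,-483,-301,  -  243.26, - 108, - 65, 191, 366.32,442,  833 ] 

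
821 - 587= 234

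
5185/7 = 5185/7 = 740.71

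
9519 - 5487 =4032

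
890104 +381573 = 1271677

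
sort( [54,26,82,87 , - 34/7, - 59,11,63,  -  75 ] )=[ - 75 ,  -  59 , - 34/7 , 11, 26 , 54,  63,82,87 ] 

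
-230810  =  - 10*23081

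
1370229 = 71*19299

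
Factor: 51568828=2^2 *67^1*193^1 *997^1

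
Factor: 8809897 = 23^1 * 67^1 * 5717^1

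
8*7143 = 57144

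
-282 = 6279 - 6561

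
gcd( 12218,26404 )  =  82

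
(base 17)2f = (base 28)1L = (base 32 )1H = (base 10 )49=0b110001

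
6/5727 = 2/1909 = 0.00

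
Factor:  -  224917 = -7^1*11^1*23^1*127^1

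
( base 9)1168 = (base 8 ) 1550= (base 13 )521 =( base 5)11442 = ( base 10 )872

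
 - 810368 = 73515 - 883883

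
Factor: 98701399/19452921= 3^( - 1 )*107^ (-1 )*60601^( - 1)*  98701399^1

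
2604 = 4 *651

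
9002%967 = 299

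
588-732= -144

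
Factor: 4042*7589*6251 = 2^1 * 7^1*19^1 *43^1 * 47^2*7589^1 = 191747787238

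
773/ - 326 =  - 3 + 205/326 = - 2.37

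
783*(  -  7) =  - 5481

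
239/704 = 239/704 = 0.34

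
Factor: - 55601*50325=-2798120325 = - 3^1*5^2 * 7^1 * 11^1 * 13^2*47^1*61^1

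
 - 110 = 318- 428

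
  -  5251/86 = -5251/86 = - 61.06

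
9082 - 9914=-832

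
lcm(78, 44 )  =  1716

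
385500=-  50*( - 7710 )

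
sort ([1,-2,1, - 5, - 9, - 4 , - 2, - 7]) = [ -9, - 7, - 5, - 4, - 2,  -  2,  1,1]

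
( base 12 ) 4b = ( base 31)1S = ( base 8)73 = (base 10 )59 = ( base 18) 35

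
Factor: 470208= 2^6*3^1*31^1 *79^1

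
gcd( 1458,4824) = 18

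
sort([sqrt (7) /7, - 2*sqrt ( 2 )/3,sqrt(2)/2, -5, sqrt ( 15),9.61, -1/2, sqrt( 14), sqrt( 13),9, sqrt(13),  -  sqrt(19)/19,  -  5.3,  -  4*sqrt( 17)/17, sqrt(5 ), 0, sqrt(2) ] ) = [  -  5.3, - 5, - 4*sqrt(17)/17,  -  2 * sqrt ( 2)/3, - 1/2,  -  sqrt( 19)/19, 0, sqrt( 7 )/7, sqrt( 2 ) /2,sqrt( 2 ),sqrt( 5), sqrt(13), sqrt(13), sqrt( 14) , sqrt(15),9, 9.61 ] 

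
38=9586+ - 9548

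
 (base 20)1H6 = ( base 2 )1011101010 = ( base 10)746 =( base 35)LB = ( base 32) NA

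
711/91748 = 711/91748 =0.01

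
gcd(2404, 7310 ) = 2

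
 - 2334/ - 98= 23+40/49= 23.82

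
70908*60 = 4254480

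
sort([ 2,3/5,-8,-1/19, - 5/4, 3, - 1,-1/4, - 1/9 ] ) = [ - 8 , - 5/4, -1, - 1/4, - 1/9, - 1/19,3/5,2,3 ] 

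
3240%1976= 1264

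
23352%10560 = 2232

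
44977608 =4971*9048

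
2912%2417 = 495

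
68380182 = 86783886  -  18403704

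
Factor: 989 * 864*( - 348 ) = - 297364608=- 2^7*3^4 *23^1*29^1 * 43^1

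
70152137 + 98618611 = 168770748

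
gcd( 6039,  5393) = 1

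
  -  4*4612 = -18448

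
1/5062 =1/5062=0.00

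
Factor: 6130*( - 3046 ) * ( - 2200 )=2^5*5^3*11^1*613^1*1523^1 = 41078356000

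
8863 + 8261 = 17124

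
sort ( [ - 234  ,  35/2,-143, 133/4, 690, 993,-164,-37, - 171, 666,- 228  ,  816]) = [ - 234, - 228 ,- 171, - 164, - 143,-37 , 35/2, 133/4, 666, 690, 816,993]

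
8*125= 1000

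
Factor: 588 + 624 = 2^2*3^1*101^1 = 1212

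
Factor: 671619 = 3^1*13^1*17^1*1013^1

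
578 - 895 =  - 317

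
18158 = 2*9079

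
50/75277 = 50/75277 = 0.00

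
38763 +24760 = 63523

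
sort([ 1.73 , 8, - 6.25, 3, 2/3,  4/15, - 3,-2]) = [ - 6.25 , - 3, - 2, 4/15 , 2/3, 1.73, 3, 8]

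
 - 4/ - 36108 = 1/9027 = 0.00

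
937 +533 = 1470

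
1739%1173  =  566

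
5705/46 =5705/46 = 124.02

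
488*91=44408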